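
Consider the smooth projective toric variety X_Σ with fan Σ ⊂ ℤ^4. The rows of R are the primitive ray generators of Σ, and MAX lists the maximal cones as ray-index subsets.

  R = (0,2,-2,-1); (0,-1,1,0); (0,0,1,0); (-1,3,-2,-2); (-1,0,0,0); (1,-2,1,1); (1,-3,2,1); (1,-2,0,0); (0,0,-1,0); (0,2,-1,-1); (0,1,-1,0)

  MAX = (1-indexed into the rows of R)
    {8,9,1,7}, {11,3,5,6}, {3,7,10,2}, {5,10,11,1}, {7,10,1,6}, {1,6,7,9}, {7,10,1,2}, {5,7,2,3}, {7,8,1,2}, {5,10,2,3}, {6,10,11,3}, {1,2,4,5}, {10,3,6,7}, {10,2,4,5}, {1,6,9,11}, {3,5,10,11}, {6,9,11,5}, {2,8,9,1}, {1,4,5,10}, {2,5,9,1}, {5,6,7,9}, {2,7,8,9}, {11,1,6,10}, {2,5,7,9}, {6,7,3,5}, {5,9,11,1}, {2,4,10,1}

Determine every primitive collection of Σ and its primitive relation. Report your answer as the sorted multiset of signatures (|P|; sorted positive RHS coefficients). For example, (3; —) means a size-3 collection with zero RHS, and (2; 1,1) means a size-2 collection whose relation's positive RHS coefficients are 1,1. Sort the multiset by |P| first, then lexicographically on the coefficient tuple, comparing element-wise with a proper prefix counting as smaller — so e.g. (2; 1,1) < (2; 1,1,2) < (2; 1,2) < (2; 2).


23 minimal non-faces of Δ(Σ) (on 11 rays):

  P = {2,11}:  v_{2} + v_{11} = 0  →  sig = (2; —)
  P = {3,9}:  v_{3} + v_{9} = 0  →  sig = (2; —)
  P = {1,3}:  v_{1} + v_{3} = v_{10}  →  sig = (2; 1)
  P = {2,6}:  v_{2} + v_{6} = v_{7}  →  sig = (2; 1)
  P = {7,11}:  v_{7} + v_{11} = v_{6}  →  sig = (2; 1)
  P = {9,10}:  v_{9} + v_{10} = v_{1}  →  sig = (2; 1)
  P = {4,6}:  v_{4} + v_{6} = v_{1} + v_{2}  →  sig = (2; 1,1)
  P = {3,8}:  v_{3} + v_{8} = v_{1} + v_{2} + v_{7}  →  sig = (2; 1,1,1)
  P = {4,11}:  v_{4} + v_{11} = v_{1} + v_{5} + v_{10}  →  sig = (2; 1,1,1)
  P = {8,11}:  v_{8} + v_{11} = v_{1} + v_{7} + v_{9}  →  sig = (2; 1,1,1)
  P = {3,4}:  v_{3} + v_{4} = v_{2} + v_{5} + 2·v_{10}  →  sig = (2; 1,1,2)
  P = {4,9}:  v_{4} + v_{9} = 2·v_{1} + v_{2} + v_{5}  →  sig = (2; 1,1,2)
  P = {6,8}:  v_{6} + v_{8} = v_{1} + 2·v_{7} + v_{9}  →  sig = (2; 1,1,2)
  P = {8,10}:  v_{8} + v_{10} = 2·v_{1} + v_{2} + v_{7}  →  sig = (2; 1,1,2)
  P = {4,7}:  v_{4} + v_{7} = v_{1} + 2·v_{2}  →  sig = (2; 1,2)
  P = {4,8}:  v_{4} + v_{8} = 2·v_{1} + 3·v_{2} + v_{9}  →  sig = (2; 1,2,3)
  P = {5,8}:  v_{5} + v_{8} = 2·v_{2} + 2·v_{9}  →  sig = (2; 2,2)
  P = {5,6,10}:  v_{5} + v_{6} + v_{10} = 0  →  sig = (3; —)
  P = {1,5,6}:  v_{1} + v_{5} + v_{6} = v_{9}  →  sig = (3; 1)
  P = {5,7,10}:  v_{5} + v_{7} + v_{10} = v_{2}  →  sig = (3; 1)
  P = {1,5,7}:  v_{1} + v_{5} + v_{7} = v_{2} + v_{9}  →  sig = (3; 1,1)
  P = {1,2,5,10}:  v_{1} + v_{2} + v_{5} + v_{10} = v_{4}  →  sig = (4; 1)
  P = {1,2,7,9}:  v_{1} + v_{2} + v_{7} + v_{9} = v_{8}  →  sig = (4; 1)

Hence PRS(X_Σ) =
[(2; —), (2; —), (2; 1), (2; 1), (2; 1), (2; 1), (2; 1,1), (2; 1,1,1), (2; 1,1,1), (2; 1,1,1), (2; 1,1,2), (2; 1,1,2), (2; 1,1,2), (2; 1,1,2), (2; 1,2), (2; 1,2,3), (2; 2,2), (3; —), (3; 1), (3; 1), (3; 1,1), (4; 1), (4; 1)]


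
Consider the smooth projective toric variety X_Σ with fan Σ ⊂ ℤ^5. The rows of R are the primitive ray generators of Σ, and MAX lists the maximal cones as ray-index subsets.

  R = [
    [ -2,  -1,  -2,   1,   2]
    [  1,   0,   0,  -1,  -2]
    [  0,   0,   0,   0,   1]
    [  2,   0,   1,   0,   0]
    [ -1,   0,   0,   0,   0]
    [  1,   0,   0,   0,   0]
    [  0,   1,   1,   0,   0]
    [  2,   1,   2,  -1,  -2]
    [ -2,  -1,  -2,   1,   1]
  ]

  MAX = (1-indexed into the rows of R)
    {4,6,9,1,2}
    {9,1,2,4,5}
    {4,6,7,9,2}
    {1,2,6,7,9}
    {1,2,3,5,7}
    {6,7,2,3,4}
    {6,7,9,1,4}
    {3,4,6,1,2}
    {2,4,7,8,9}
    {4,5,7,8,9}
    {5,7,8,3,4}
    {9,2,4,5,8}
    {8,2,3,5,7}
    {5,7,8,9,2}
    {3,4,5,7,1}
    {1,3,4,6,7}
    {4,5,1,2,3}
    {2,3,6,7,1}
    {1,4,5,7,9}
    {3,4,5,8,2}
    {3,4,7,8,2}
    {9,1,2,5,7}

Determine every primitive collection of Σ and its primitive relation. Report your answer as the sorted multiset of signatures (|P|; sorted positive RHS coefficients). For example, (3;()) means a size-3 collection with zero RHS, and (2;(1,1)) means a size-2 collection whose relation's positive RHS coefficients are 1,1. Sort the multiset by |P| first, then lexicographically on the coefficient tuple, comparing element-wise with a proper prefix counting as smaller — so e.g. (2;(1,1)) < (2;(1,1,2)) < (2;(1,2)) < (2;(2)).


Primitive collections (6):

  P = {1,8}:  v_{1} + v_{8} = 0  →  sig = (2;())
  P = {5,6}:  v_{5} + v_{6} = 0  →  sig = (2;())
  P = {3,9}:  v_{3} + v_{9} = v_{1}  →  sig = (2;(1))
  P = {6,8}:  v_{6} + v_{8} = v_{2} + v_{4} + v_{7}  →  sig = (2;(1,1,1))
  P = {1,2,4,7}:  v_{1} + v_{2} + v_{4} + v_{7} = v_{6}  →  sig = (4;(1))
  P = {2,4,5,7}:  v_{2} + v_{4} + v_{5} + v_{7} = v_{8}  →  sig = (4;(1))

Sorted signature multiset PRS(X):
    |P|=2: 4 collections, coeffs (), (), (1), (1,1,1)
    |P|=4: 2 collections, coeffs (1), (1)


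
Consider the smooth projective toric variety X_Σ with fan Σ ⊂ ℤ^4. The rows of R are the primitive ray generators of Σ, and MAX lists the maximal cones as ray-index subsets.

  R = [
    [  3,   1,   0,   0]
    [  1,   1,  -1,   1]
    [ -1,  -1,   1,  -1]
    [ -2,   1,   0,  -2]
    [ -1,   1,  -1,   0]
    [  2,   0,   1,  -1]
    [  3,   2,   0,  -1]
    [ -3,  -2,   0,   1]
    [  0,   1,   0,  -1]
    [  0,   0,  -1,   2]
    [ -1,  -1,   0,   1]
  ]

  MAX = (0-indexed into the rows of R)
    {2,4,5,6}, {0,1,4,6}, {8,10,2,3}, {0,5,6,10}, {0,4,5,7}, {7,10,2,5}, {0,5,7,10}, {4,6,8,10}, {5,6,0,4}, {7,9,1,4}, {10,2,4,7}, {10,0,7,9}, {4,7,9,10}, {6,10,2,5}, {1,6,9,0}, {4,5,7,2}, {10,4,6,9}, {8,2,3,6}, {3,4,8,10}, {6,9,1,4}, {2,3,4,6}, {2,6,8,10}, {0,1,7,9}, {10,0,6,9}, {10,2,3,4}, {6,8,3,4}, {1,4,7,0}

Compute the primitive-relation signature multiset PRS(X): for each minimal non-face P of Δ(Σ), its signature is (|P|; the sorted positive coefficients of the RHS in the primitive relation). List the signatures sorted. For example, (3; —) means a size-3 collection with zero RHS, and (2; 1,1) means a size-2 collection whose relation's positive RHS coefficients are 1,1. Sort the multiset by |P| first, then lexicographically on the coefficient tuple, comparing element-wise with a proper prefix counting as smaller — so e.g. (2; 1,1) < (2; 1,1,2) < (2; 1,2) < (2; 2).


|primitive collections| = 23. Relations:

  {1,2}:  v_{1} + v_{2} = 0 — sig = (2; —)
  {6,7}:  v_{6} + v_{7} = 0 — sig = (2; —)
  {0,2}:  v_{0} + v_{2} = v_{5} — sig = (2; 1)
  {0,8}:  v_{0} + v_{8} = v_{6} — sig = (2; 1)
  {1,5}:  v_{1} + v_{5} = v_{0} — sig = (2; 1)
  {1,10}:  v_{1} + v_{10} = v_{9} — sig = (2; 1)
  {2,9}:  v_{2} + v_{9} = v_{10} — sig = (2; 1)
  {1,3}:  v_{1} + v_{3} = v_{4} + v_{8} — sig = (2; 1,1)
  {5,8}:  v_{5} + v_{8} = v_{2} + v_{6} — sig = (2; 1,1)
  {5,9}:  v_{5} + v_{9} = v_{0} + v_{10} — sig = (2; 1,1)
  {0,3}:  v_{0} + v_{3} = v_{2} + v_{4} + v_{6} — sig = (2; 1,1,1)
  {1,8}:  v_{1} + v_{8} = v_{4} + v_{6} + v_{10} — sig = (2; 1,1,1)
  {3,9}:  v_{3} + v_{9} = v_{4} + v_{8} + v_{10} — sig = (2; 1,1,1)
  {7,8}:  v_{7} + v_{8} = v_{2} + v_{4} + v_{10} — sig = (2; 1,1,1)
  {3,5}:  v_{3} + v_{5} = 2·v_{2} + v_{4} + v_{6} — sig = (2; 1,1,2)
  {8,9}:  v_{8} + v_{9} = v_{4} + v_{6} + 2·v_{10} — sig = (2; 1,1,2)
  {3,7}:  v_{3} + v_{7} = 2·v_{2} + 2·v_{4} + v_{10} — sig = (2; 1,2,2)
  {4,5,10}:  v_{4} + v_{5} + v_{10} = 0 — sig = (3; —)
  {0,4,10}:  v_{0} + v_{4} + v_{10} = v_{1} — sig = (3; 1)
  {2,4,8}:  v_{2} + v_{4} + v_{8} = v_{3} — sig = (3; 1)
  {0,4,9}:  v_{0} + v_{4} + v_{9} = 2·v_{1} — sig = (3; 2)
  {3,6,10}:  v_{3} + v_{6} + v_{10} = 2·v_{8} — sig = (3; 2)
  {2,4,6,10}:  v_{2} + v_{4} + v_{6} + v_{10} = v_{8} — sig = (4; 1)

Hence PRS(X_Σ) =
    |P|=2: 17 collections, coeffs (), (), (1), (1), (1), (1), (1), (1,1), (1,1), (1,1), (1,1,1), (1,1,1), (1,1,1), (1,1,1), (1,1,2), (1,1,2), (1,2,2)
    |P|=3: 5 collections, coeffs (), (1), (1), (2), (2)
    |P|=4: 1 collection, coeffs (1)


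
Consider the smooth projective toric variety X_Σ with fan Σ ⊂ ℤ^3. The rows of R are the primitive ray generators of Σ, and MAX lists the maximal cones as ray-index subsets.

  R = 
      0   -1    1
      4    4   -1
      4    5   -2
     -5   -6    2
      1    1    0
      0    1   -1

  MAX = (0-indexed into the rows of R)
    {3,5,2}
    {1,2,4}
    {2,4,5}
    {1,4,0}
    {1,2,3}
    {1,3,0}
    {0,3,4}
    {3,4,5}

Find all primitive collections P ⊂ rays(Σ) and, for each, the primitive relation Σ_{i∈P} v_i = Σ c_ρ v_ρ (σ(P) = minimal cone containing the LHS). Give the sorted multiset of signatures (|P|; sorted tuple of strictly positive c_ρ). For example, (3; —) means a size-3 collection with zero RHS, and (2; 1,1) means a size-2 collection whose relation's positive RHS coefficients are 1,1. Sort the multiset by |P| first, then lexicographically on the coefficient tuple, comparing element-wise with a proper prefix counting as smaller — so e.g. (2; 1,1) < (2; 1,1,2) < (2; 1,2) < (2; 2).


The 5 primitive collections of Σ (r=6, n=3):

  P={0,5}:  v_{0} + v_{5} = 0  ⟹  sig = (2; —)
  P={0,2}:  v_{0} + v_{2} = v_{1}  ⟹  sig = (2; 1)
  P={1,5}:  v_{1} + v_{5} = v_{2}  ⟹  sig = (2; 1)
  P={2,3,4}:  v_{2} + v_{3} + v_{4} = 0  ⟹  sig = (3; —)
  P={1,3,4}:  v_{1} + v_{3} + v_{4} = v_{0}  ⟹  sig = (3; 1)

Hence PRS(X_Σ) =
    |P|=2: 3 collections, coeffs (), (1), (1)
    |P|=3: 2 collections, coeffs (), (1)


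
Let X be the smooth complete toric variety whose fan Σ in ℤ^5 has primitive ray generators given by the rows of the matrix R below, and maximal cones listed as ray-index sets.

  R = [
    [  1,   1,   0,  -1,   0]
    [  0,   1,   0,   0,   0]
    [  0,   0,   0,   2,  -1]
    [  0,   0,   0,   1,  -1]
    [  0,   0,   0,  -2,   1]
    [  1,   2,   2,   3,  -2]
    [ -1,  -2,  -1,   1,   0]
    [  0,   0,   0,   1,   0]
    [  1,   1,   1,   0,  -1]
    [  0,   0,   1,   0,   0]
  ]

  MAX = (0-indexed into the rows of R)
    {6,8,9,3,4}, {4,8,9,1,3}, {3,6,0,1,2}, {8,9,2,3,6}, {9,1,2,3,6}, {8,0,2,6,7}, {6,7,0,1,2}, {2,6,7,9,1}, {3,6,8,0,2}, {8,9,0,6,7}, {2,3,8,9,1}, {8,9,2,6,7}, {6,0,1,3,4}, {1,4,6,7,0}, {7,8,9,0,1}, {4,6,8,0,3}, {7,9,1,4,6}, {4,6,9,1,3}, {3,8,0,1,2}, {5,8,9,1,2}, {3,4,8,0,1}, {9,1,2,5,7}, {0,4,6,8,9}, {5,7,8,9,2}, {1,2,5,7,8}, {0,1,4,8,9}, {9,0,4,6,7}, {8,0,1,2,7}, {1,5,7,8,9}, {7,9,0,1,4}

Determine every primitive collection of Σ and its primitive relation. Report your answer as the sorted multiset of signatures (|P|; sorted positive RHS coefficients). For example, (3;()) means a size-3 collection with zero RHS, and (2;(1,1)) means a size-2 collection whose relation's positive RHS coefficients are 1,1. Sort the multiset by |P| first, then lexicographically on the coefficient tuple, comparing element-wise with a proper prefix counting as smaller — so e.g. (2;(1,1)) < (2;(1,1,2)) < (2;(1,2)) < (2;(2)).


Σ has 12 primitive collections:

  P = {2,4}:  v_{2} + v_{4} = 0  ⟹  sig = (2;())
  P = {3,7}:  v_{3} + v_{7} = v_{2}  ⟹  sig = (2;(1))
  P = {4,5}:  v_{4} + v_{5} = v_{1} + v_{7} + v_{8} + v_{9}  ⟹  sig = (2;(1,1,1,1))
  P = {3,5}:  v_{3} + v_{5} = v_{1} + 2·v_{2} + v_{8} + v_{9}  ⟹  sig = (2;(1,1,1,2))
  P = {5,6}:  v_{5} + v_{6} = 2·v_{2} + v_{9}  ⟹  sig = (2;(1,2))
  P = {0,5}:  v_{0} + v_{5} = v_{1} + 2·v_{7} + 2·v_{8}  ⟹  sig = (2;(1,2,2))
  P = {0,3,9}:  v_{0} + v_{3} + v_{9} = v_{8}  ⟹  sig = (3;(1))
  P = {1,6,8}:  v_{1} + v_{6} + v_{8} = v_{3}  ⟹  sig = (3;(1))
  P = {0,2,9}:  v_{0} + v_{2} + v_{9} = v_{7} + v_{8}  ⟹  sig = (3;(1,1))
  P = {4,7,8}:  v_{4} + v_{7} + v_{8} = v_{0} + v_{9}  ⟹  sig = (3;(1,1))
  P = {0,1,6,9}:  v_{0} + v_{1} + v_{6} + v_{9} = 0  ⟹  sig = (4;())
  P = {1,2,7,8,9}:  v_{1} + v_{2} + v_{7} + v_{8} + v_{9} = v_{5}  ⟹  sig = (5;(1))

so the primitive-relation signature multiset is
{ (2;()),  (2;(1)),  (2;(1,1,1,1)),  (2;(1,1,1,2)),  (2;(1,2)),  (2;(1,2,2)),  (3;(1)) ×2,  (3;(1,1)) ×2,  (4;()),  (5;(1)) }


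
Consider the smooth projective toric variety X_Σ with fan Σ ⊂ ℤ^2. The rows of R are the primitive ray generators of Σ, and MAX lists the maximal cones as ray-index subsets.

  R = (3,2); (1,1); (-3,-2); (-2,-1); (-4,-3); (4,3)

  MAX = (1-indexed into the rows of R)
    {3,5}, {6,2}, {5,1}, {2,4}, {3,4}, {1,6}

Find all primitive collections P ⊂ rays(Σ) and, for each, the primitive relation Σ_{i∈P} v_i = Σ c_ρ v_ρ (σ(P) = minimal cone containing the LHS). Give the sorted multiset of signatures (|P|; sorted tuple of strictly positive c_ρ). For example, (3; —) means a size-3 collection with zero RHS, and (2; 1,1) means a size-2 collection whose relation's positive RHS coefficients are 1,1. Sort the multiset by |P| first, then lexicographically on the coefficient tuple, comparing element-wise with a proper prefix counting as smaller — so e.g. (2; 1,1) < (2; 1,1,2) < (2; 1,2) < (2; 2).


Δ(Σ) — 6 vertices, 9 min non-faces:

  • {1,3}:  v_{1} + v_{3} = 0  so sig = (2; —)
  • {5,6}:  v_{5} + v_{6} = 0  so sig = (2; —)
  • {1,2}:  v_{1} + v_{2} = v_{6}  so sig = (2; 1)
  • {1,4}:  v_{1} + v_{4} = v_{2}  so sig = (2; 1)
  • {2,3}:  v_{2} + v_{3} = v_{4}  so sig = (2; 1)
  • {2,5}:  v_{2} + v_{5} = v_{3}  so sig = (2; 1)
  • {3,6}:  v_{3} + v_{6} = v_{2}  so sig = (2; 1)
  • {4,5}:  v_{4} + v_{5} = 2·v_{3}  so sig = (2; 2)
  • {4,6}:  v_{4} + v_{6} = 2·v_{2}  so sig = (2; 2)

Signatures (|P|; sorted positive RHS coefficients), sorted:
    |P|=2: 9 collections, coeffs (), (), (1), (1), (1), (1), (1), (2), (2)


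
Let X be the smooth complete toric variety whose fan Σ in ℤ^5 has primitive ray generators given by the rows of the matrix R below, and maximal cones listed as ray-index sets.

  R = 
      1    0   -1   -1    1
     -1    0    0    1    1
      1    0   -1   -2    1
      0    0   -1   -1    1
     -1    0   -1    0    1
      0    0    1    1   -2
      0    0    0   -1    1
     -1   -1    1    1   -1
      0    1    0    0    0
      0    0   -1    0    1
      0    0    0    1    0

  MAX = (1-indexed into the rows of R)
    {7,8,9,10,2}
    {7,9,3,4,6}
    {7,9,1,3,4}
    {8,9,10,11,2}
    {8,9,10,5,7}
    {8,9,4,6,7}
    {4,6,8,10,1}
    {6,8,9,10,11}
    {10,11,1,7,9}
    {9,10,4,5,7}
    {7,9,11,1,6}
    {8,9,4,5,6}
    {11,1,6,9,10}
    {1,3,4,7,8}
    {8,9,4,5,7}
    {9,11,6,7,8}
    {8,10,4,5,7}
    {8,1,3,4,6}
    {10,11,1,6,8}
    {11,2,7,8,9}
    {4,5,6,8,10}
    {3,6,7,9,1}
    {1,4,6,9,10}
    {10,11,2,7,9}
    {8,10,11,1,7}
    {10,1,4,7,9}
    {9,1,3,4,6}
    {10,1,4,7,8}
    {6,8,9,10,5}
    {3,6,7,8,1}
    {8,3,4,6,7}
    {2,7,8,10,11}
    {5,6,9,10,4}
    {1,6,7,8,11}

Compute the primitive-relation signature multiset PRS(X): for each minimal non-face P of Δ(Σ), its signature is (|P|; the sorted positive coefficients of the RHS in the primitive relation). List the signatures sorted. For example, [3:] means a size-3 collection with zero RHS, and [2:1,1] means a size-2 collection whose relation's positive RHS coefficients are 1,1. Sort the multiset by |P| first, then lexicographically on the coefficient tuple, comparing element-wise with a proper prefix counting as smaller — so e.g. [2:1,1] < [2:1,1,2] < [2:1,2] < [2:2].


|primitive collections| = 18. Relations:

  • {3,11}:  v_{3} + v_{11} = v_{1}  so sig = [2:1]
  • {4,11}:  v_{4} + v_{11} = v_{10}  so sig = [2:1]
  • {1,5}:  v_{1} + v_{5} = v_{4} + v_{10}  so sig = [2:1,1]
  • {2,3}:  v_{2} + v_{3} = v_{7} + v_{10}  so sig = [2:1,1]
  • {3,10}:  v_{3} + v_{10} = v_{1} + v_{4}  so sig = [2:1,1]
  • {1,2}:  v_{1} + v_{2} = v_{7} + v_{10} + v_{11}  so sig = [2:1,1,1]
  • {2,6}:  v_{2} + v_{6} = v_{8} + v_{9} + v_{11}  so sig = [2:1,1,1]
  • {2,4}:  v_{2} + v_{4} = v_{7} + v_{8} + v_{9} + 2·v_{10}  so sig = [2:1,1,1,2]
  • {5,11}:  v_{5} + v_{11} = v_{8} + v_{9} + 2·v_{10}  so sig = [2:1,1,2]
  • {2,5}:  v_{2} + v_{5} = v_{7} + 2·v_{8} + 2·v_{9} + 3·v_{10}  so sig = [2:1,2,2,3]
  • {3,5}:  v_{3} + v_{5} = 2·v_{4}  so sig = [2:2]
  • {1,8,9}:  v_{1} + v_{8} + v_{9} = 0  so sig = [3:]
  • {6,7,10}:  v_{6} + v_{7} + v_{10} = 0  so sig = [3:]
  • {3,8,9}:  v_{3} + v_{8} + v_{9} = v_{4} + v_{6} + v_{7}  so sig = [3:1,1,1]
  • {5,6,7}:  v_{5} + v_{6} + v_{7} = v_{4} + v_{8} + v_{9}  so sig = [3:1,1,1]
  • {1,4,6,7}:  v_{1} + v_{4} + v_{6} + v_{7} = v_{3}  so sig = [4:1]
  • {4,8,9,10}:  v_{4} + v_{8} + v_{9} + v_{10} = v_{5}  so sig = [4:1]
  • {7,8,9,10,11}:  v_{7} + v_{8} + v_{9} + v_{10} + v_{11} = v_{2}  so sig = [5:1]

Sorted signature multiset PRS(X):
{ [2:1] ×2,  [2:1,1] ×3,  [2:1,1,1] ×2,  [2:1,1,1,2],  [2:1,1,2],  [2:1,2,2,3],  [2:2],  [3:] ×2,  [3:1,1,1] ×2,  [4:1] ×2,  [5:1] }


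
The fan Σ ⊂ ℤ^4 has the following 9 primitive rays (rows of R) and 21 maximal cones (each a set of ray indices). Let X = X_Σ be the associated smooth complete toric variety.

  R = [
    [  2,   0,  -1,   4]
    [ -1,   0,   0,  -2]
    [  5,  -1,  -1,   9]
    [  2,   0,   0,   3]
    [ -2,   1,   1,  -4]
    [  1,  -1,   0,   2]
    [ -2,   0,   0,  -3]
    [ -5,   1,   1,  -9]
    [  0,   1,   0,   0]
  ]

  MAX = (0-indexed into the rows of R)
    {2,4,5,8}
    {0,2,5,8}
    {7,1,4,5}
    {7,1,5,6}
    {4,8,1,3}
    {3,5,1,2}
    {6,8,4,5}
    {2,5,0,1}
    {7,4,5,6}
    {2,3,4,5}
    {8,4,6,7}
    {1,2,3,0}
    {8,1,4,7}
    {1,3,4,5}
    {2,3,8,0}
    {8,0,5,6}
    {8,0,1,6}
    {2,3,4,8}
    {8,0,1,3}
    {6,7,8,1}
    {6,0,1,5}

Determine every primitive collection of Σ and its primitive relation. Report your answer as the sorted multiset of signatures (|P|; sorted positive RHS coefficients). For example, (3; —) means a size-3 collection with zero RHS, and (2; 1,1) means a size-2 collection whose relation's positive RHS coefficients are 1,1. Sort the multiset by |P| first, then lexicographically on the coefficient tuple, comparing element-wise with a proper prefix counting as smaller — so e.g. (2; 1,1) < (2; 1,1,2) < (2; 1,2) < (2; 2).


Δ(Σ) — 9 vertices, 13 min non-faces:

  P = {2,7}:  v_{2} + v_{7} = 0 ; sig = (2; —)
  P = {3,6}:  v_{3} + v_{6} = 0 ; sig = (2; —)
  P = {0,4}:  v_{0} + v_{4} = v_{8} ; sig = (2; 1)
  P = {2,6}:  v_{2} + v_{6} = v_{0} + v_{5} ; sig = (2; 1,1)
  P = {3,7}:  v_{3} + v_{7} = v_{1} + v_{4} ; sig = (2; 1,1)
  P = {0,7}:  v_{0} + v_{7} = v_{1} + v_{6} + v_{8} ; sig = (2; 1,1,1)
  P = {1,5,8}:  v_{1} + v_{5} + v_{8} = 0 ; sig = (3; —)
  P = {0,3,5}:  v_{0} + v_{3} + v_{5} = v_{2} ; sig = (3; 1)
  P = {1,2,4}:  v_{1} + v_{2} + v_{4} = v_{3} ; sig = (3; 1)
  P = {1,4,6}:  v_{1} + v_{4} + v_{6} = v_{7} ; sig = (3; 1)
  P = {1,2,8}:  v_{1} + v_{2} + v_{8} = v_{0} + v_{3} ; sig = (3; 1,1)
  P = {3,5,8}:  v_{3} + v_{5} + v_{8} = v_{2} + v_{4} ; sig = (3; 1,1)
  P = {5,7,8}:  v_{5} + v_{7} + v_{8} = v_{4} + v_{6} ; sig = (3; 1,1)

so the primitive-relation signature multiset is
    |P|=2: 6 collections, coeffs (), (), (1), (1,1), (1,1), (1,1,1)
    |P|=3: 7 collections, coeffs (), (1), (1), (1), (1,1), (1,1), (1,1)


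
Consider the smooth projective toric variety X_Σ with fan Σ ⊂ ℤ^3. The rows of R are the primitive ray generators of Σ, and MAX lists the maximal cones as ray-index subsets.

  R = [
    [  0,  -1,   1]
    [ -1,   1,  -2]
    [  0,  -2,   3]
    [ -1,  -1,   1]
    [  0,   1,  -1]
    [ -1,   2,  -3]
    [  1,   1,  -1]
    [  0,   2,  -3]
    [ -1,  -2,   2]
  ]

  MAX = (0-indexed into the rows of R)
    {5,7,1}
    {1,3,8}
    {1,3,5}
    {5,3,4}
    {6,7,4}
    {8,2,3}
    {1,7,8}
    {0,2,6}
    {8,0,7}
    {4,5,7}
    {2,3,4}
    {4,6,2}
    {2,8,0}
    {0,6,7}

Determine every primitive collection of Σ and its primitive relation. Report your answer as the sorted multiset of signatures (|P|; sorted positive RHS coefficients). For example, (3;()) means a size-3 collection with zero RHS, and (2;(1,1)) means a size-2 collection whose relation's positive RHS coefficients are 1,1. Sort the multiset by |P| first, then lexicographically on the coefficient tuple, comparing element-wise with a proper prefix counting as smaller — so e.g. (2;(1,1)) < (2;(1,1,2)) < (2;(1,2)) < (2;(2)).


Δ(Σ) — 9 vertices, 15 min non-faces:

  • {0,4}:  v_{0} + v_{4} = 0  ⟹  sig = (2;())
  • {2,7}:  v_{2} + v_{7} = 0  ⟹  sig = (2;())
  • {3,6}:  v_{3} + v_{6} = 0  ⟹  sig = (2;())
  • {0,3}:  v_{0} + v_{3} = v_{8}  ⟹  sig = (2;(1))
  • {0,5}:  v_{0} + v_{5} = v_{1}  ⟹  sig = (2;(1))
  • {1,2}:  v_{1} + v_{2} = v_{3}  ⟹  sig = (2;(1))
  • {1,4}:  v_{1} + v_{4} = v_{5}  ⟹  sig = (2;(1))
  • {1,6}:  v_{1} + v_{6} = v_{7}  ⟹  sig = (2;(1))
  • {3,7}:  v_{3} + v_{7} = v_{1}  ⟹  sig = (2;(1))
  • {4,8}:  v_{4} + v_{8} = v_{3}  ⟹  sig = (2;(1))
  • {6,8}:  v_{6} + v_{8} = v_{0}  ⟹  sig = (2;(1))
  • {0,1}:  v_{0} + v_{1} = v_{7} + v_{8}  ⟹  sig = (2;(1,1))
  • {2,5}:  v_{2} + v_{5} = v_{3} + v_{4}  ⟹  sig = (2;(1,1))
  • {5,6}:  v_{5} + v_{6} = v_{4} + v_{7}  ⟹  sig = (2;(1,1))
  • {5,8}:  v_{5} + v_{8} = v_{1} + v_{3}  ⟹  sig = (2;(1,1))

Signatures (|P|; sorted positive RHS coefficients), sorted:
[(2;()), (2;()), (2;()), (2;(1)), (2;(1)), (2;(1)), (2;(1)), (2;(1)), (2;(1)), (2;(1)), (2;(1)), (2;(1,1)), (2;(1,1)), (2;(1,1)), (2;(1,1))]


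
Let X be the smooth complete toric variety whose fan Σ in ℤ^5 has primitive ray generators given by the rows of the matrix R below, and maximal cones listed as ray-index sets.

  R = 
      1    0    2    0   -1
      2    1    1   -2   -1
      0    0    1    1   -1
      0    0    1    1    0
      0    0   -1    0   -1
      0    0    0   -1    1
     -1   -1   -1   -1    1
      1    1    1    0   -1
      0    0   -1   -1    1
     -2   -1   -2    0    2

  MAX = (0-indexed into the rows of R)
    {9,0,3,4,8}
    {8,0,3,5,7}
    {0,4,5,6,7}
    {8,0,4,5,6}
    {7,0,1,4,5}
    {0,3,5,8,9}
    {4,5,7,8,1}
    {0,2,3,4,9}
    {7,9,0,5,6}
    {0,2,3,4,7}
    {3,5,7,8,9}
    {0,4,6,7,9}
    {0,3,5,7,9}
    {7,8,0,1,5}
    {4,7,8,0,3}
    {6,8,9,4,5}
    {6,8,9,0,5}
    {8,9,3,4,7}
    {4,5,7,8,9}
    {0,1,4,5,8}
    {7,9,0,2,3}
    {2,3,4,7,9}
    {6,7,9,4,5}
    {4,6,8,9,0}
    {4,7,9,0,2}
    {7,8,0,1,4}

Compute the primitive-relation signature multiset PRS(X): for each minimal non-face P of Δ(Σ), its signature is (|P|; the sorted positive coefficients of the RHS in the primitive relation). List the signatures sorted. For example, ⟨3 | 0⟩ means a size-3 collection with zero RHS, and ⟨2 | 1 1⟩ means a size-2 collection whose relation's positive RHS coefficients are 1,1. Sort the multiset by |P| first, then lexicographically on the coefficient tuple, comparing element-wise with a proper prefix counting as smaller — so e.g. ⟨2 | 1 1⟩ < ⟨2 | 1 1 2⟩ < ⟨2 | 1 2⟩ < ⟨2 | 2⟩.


|primitive collections| = 14. Relations:

  {2,8}:  v_{2} + v_{8} = 0  so sig = ⟨2 | 0⟩
  {3,6}:  v_{3} + v_{6} = v_{0} + v_{9}  so sig = ⟨2 | 1 1⟩
  {1,3}:  v_{1} + v_{3} = v_{0} + v_{7} + v_{8}  so sig = ⟨2 | 1 1 1⟩
  {2,5}:  v_{2} + v_{5} = v_{0} + v_{7} + v_{9}  so sig = ⟨2 | 1 1 1⟩
  {1,2}:  v_{1} + v_{2} = v_{0} + v_{4} + v_{5} + v_{7}  so sig = ⟨2 | 1 1 1 1⟩
  {2,6}:  v_{2} + v_{6} = 2·v_{0} + v_{4} + v_{7} + 2·v_{9}  so sig = ⟨2 | 1 1 2 2⟩
  {1,9}:  v_{1} + v_{9} = v_{4} + 2·v_{5}  so sig = ⟨2 | 1 2⟩
  {1,6}:  v_{1} + v_{6} = v_{0} + 2·v_{4} + 3·v_{5}  so sig = ⟨2 | 1 2 3⟩
  {3,4,5}:  v_{3} + v_{4} + v_{5} = 0  so sig = ⟨3 | 0⟩
  {6,7,8}:  v_{6} + v_{7} + v_{8} = v_{4} + 2·v_{5}  so sig = ⟨3 | 1 2⟩
  {0,4,5,9}:  v_{0} + v_{4} + v_{5} + v_{9} = v_{6}  so sig = ⟨4 | 1⟩
  {0,7,8,9}:  v_{0} + v_{7} + v_{8} + v_{9} = v_{5}  so sig = ⟨4 | 1⟩
  {0,3,4,7,9}:  v_{0} + v_{3} + v_{4} + v_{7} + v_{9} = v_{2}  so sig = ⟨5 | 1⟩
  {0,4,5,7,8}:  v_{0} + v_{4} + v_{5} + v_{7} + v_{8} = v_{1}  so sig = ⟨5 | 1⟩

Sorted signature multiset PRS(X):
[⟨2 | 0⟩, ⟨2 | 1 1⟩, ⟨2 | 1 1 1⟩, ⟨2 | 1 1 1⟩, ⟨2 | 1 1 1 1⟩, ⟨2 | 1 1 2 2⟩, ⟨2 | 1 2⟩, ⟨2 | 1 2 3⟩, ⟨3 | 0⟩, ⟨3 | 1 2⟩, ⟨4 | 1⟩, ⟨4 | 1⟩, ⟨5 | 1⟩, ⟨5 | 1⟩]


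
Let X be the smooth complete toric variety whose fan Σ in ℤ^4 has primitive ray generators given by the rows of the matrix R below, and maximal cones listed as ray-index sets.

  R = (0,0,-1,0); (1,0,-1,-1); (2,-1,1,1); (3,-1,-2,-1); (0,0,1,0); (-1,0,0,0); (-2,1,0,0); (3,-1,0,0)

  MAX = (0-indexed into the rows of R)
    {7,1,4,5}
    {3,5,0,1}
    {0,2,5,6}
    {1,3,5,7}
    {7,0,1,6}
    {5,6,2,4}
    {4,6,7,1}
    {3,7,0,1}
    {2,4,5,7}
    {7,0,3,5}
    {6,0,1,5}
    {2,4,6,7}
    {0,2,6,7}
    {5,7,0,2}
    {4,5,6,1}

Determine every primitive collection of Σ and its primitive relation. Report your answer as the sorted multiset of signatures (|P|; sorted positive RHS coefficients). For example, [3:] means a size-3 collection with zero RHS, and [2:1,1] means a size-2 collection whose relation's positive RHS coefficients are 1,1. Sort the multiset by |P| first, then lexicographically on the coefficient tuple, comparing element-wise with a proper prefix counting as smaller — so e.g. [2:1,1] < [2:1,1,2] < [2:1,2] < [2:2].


7 minimal non-faces of Δ(Σ) (on 8 rays):

  • {0,4}:  v_{0} + v_{4} = 0  ⟹  sig = [2:]
  • {1,2}:  v_{1} + v_{2} = v_{7}  ⟹  sig = [2:1]
  • {3,6}:  v_{3} + v_{6} = v_{0} + v_{1}  ⟹  sig = [2:1,1]
  • {3,4}:  v_{3} + v_{4} = v_{1} + v_{5} + v_{7}  ⟹  sig = [2:1,1,1]
  • {2,3}:  v_{2} + v_{3} = v_{0} + v_{5} + 2·v_{7}  ⟹  sig = [2:1,1,2]
  • {5,6,7}:  v_{5} + v_{6} + v_{7} = 0  ⟹  sig = [3:]
  • {0,1,5,7}:  v_{0} + v_{1} + v_{5} + v_{7} = v_{3}  ⟹  sig = [4:1]

so the primitive-relation signature multiset is
[[2:], [2:1], [2:1,1], [2:1,1,1], [2:1,1,2], [3:], [4:1]]


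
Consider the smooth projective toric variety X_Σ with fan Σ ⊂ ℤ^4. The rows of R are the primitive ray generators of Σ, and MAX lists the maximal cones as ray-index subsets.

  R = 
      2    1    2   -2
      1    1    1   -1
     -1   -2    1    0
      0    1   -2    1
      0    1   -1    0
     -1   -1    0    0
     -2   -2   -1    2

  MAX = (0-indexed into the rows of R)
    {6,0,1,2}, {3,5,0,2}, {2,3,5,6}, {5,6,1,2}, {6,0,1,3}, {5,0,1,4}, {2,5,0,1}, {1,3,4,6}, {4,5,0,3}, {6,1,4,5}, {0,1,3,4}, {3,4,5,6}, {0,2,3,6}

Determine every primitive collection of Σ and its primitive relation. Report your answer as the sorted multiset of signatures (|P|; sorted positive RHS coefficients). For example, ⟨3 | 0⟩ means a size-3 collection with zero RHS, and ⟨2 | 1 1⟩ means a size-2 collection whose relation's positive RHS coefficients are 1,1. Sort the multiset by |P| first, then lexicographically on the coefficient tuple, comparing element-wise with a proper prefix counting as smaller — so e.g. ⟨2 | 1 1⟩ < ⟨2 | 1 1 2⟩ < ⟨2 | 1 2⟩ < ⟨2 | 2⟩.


5 minimal non-faces of Δ(Σ) (on 7 rays):

  P={2,4}:  v_{2} + v_{4} = v_{5} ; sig = ⟨2 | 1⟩
  P={0,4,6}:  v_{0} + v_{4} + v_{6} = 0 ; sig = ⟨3 | 0⟩
  P={1,2,3}:  v_{1} + v_{2} + v_{3} = 0 ; sig = ⟨3 | 0⟩
  P={0,5,6}:  v_{0} + v_{5} + v_{6} = v_{2} ; sig = ⟨3 | 1⟩
  P={1,3,5}:  v_{1} + v_{3} + v_{5} = v_{4} ; sig = ⟨3 | 1⟩

so the primitive-relation signature multiset is
    ⟨2 | 1⟩
    ⟨3 | 0⟩
    ⟨3 | 0⟩
    ⟨3 | 1⟩
    ⟨3 | 1⟩


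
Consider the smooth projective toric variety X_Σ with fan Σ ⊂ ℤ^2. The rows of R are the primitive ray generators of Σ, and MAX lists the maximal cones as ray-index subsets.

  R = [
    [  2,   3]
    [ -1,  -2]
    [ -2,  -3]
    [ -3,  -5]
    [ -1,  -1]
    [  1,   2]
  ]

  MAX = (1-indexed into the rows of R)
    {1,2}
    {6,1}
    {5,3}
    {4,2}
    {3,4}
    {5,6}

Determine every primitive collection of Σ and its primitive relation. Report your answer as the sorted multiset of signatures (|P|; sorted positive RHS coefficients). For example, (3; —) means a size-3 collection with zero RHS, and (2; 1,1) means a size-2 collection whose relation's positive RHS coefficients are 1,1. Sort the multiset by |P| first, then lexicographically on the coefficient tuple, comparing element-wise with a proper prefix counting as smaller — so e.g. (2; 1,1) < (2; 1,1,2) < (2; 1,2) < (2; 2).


9 minimal non-faces of Δ(Σ) (on 6 rays):

  P = {1,3}:  v_{1} + v_{3} = 0  ⇒ sig = (2; —)
  P = {2,6}:  v_{2} + v_{6} = 0  ⇒ sig = (2; —)
  P = {1,4}:  v_{1} + v_{4} = v_{2}  ⇒ sig = (2; 1)
  P = {1,5}:  v_{1} + v_{5} = v_{6}  ⇒ sig = (2; 1)
  P = {2,3}:  v_{2} + v_{3} = v_{4}  ⇒ sig = (2; 1)
  P = {2,5}:  v_{2} + v_{5} = v_{3}  ⇒ sig = (2; 1)
  P = {3,6}:  v_{3} + v_{6} = v_{5}  ⇒ sig = (2; 1)
  P = {4,6}:  v_{4} + v_{6} = v_{3}  ⇒ sig = (2; 1)
  P = {4,5}:  v_{4} + v_{5} = 2·v_{3}  ⇒ sig = (2; 2)

Signatures (|P|; sorted positive RHS coefficients), sorted:
    (2; —)
    (2; —)
    (2; 1)
    (2; 1)
    (2; 1)
    (2; 1)
    (2; 1)
    (2; 1)
    (2; 2)


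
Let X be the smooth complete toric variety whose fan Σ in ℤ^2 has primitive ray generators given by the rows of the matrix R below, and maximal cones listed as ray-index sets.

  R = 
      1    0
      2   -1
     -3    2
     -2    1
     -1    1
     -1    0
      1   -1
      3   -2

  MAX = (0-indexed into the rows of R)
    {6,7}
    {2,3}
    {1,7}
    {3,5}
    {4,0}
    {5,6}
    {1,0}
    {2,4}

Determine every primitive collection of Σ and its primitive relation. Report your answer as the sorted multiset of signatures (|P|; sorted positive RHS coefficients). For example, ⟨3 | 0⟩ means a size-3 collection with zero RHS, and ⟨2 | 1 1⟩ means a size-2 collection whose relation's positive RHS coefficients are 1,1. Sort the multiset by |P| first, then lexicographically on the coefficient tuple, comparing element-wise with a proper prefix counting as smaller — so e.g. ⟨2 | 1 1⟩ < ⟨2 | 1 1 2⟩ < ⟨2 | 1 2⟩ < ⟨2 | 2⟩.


20 collections generate NE(X_Σ); each relation:

  {0,5}:  v_{0} + v_{5} = 0 — sig = ⟨2 | 0⟩
  {1,3}:  v_{1} + v_{3} = 0 — sig = ⟨2 | 0⟩
  {2,7}:  v_{2} + v_{7} = 0 — sig = ⟨2 | 0⟩
  {4,6}:  v_{4} + v_{6} = 0 — sig = ⟨2 | 0⟩
  {0,3}:  v_{0} + v_{3} = v_{4} — sig = ⟨2 | 1⟩
  {0,6}:  v_{0} + v_{6} = v_{1} — sig = ⟨2 | 1⟩
  {1,2}:  v_{1} + v_{2} = v_{4} — sig = ⟨2 | 1⟩
  {1,4}:  v_{1} + v_{4} = v_{0} — sig = ⟨2 | 1⟩
  {1,5}:  v_{1} + v_{5} = v_{6} — sig = ⟨2 | 1⟩
  {1,6}:  v_{1} + v_{6} = v_{7} — sig = ⟨2 | 1⟩
  {2,6}:  v_{2} + v_{6} = v_{3} — sig = ⟨2 | 1⟩
  {3,4}:  v_{3} + v_{4} = v_{2} — sig = ⟨2 | 1⟩
  {3,6}:  v_{3} + v_{6} = v_{5} — sig = ⟨2 | 1⟩
  {3,7}:  v_{3} + v_{7} = v_{6} — sig = ⟨2 | 1⟩
  {4,5}:  v_{4} + v_{5} = v_{3} — sig = ⟨2 | 1⟩
  {4,7}:  v_{4} + v_{7} = v_{1} — sig = ⟨2 | 1⟩
  {0,2}:  v_{0} + v_{2} = 2·v_{4} — sig = ⟨2 | 2⟩
  {0,7}:  v_{0} + v_{7} = 2·v_{1} — sig = ⟨2 | 2⟩
  {2,5}:  v_{2} + v_{5} = 2·v_{3} — sig = ⟨2 | 2⟩
  {5,7}:  v_{5} + v_{7} = 2·v_{6} — sig = ⟨2 | 2⟩

so the primitive-relation signature multiset is
    |P|=2: 20 collections, coeffs (), (), (), (), (1), (1), (1), (1), (1), (1), (1), (1), (1), (1), (1), (1), (2), (2), (2), (2)


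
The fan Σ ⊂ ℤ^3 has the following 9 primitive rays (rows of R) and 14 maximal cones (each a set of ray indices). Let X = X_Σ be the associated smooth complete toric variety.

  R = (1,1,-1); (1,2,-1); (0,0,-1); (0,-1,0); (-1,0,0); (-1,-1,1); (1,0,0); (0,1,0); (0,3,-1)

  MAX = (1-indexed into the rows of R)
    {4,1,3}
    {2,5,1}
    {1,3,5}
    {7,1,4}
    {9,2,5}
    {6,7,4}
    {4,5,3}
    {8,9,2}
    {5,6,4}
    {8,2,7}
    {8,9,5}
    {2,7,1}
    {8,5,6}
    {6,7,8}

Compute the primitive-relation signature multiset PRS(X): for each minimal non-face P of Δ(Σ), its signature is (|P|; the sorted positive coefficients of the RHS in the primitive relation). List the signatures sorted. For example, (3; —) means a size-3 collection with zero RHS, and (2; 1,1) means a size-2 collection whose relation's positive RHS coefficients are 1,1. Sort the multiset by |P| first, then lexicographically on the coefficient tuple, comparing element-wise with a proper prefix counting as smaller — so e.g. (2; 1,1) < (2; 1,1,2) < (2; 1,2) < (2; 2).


17 minimal non-faces of Δ(Σ) (on 9 rays):

  P={1,6}:  v_{1} + v_{6} = 0  so sig = (2; —)
  P={4,8}:  v_{4} + v_{8} = 0  so sig = (2; —)
  P={5,7}:  v_{5} + v_{7} = 0  so sig = (2; —)
  P={1,8}:  v_{1} + v_{8} = v_{2}  so sig = (2; 1)
  P={2,4}:  v_{2} + v_{4} = v_{1}  so sig = (2; 1)
  P={2,6}:  v_{2} + v_{6} = v_{8}  so sig = (2; 1)
  P={3,6}:  v_{3} + v_{6} = v_{4} + v_{5}  so sig = (2; 1,1)
  P={3,7}:  v_{3} + v_{7} = v_{1} + v_{4}  so sig = (2; 1,1)
  P={3,8}:  v_{3} + v_{8} = v_{1} + v_{5}  so sig = (2; 1,1)
  P={4,9}:  v_{4} + v_{9} = v_{2} + v_{5}  so sig = (2; 1,1)
  P={7,9}:  v_{7} + v_{9} = v_{2} + v_{8}  so sig = (2; 1,1)
  P={3,9}:  v_{3} + v_{9} = v_{1} + v_{2} + 2·v_{5}  so sig = (2; 1,1,2)
  P={1,9}:  v_{1} + v_{9} = 2·v_{2} + v_{5}  so sig = (2; 1,2)
  P={2,3}:  v_{2} + v_{3} = 2·v_{1} + v_{5}  so sig = (2; 1,2)
  P={6,9}:  v_{6} + v_{9} = v_{5} + 2·v_{8}  so sig = (2; 1,2)
  P={1,4,5}:  v_{1} + v_{4} + v_{5} = v_{3}  so sig = (3; 1)
  P={2,5,8}:  v_{2} + v_{5} + v_{8} = v_{9}  so sig = (3; 1)

Signatures (|P|; sorted positive RHS coefficients), sorted:
    (2; —)
    (2; —)
    (2; —)
    (2; 1)
    (2; 1)
    (2; 1)
    (2; 1,1)
    (2; 1,1)
    (2; 1,1)
    (2; 1,1)
    (2; 1,1)
    (2; 1,1,2)
    (2; 1,2)
    (2; 1,2)
    (2; 1,2)
    (3; 1)
    (3; 1)


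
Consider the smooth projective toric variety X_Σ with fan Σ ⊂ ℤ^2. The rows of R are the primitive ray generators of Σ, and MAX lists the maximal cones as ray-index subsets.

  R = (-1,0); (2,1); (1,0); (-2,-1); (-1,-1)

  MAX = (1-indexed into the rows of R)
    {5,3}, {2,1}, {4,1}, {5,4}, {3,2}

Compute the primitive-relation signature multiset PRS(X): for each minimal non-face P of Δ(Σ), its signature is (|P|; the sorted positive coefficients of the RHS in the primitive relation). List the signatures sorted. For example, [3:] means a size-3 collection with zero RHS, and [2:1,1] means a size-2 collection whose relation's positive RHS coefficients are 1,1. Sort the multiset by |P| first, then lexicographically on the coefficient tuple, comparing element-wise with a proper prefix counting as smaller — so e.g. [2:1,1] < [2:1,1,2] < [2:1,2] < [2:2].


5 collections generate NE(X_Σ); each relation:

  P={1,3}:  v_{1} + v_{3} = 0  ⇒ sig = [2:]
  P={2,4}:  v_{2} + v_{4} = 0  ⇒ sig = [2:]
  P={1,5}:  v_{1} + v_{5} = v_{4}  ⇒ sig = [2:1]
  P={2,5}:  v_{2} + v_{5} = v_{3}  ⇒ sig = [2:1]
  P={3,4}:  v_{3} + v_{4} = v_{5}  ⇒ sig = [2:1]

Hence PRS(X_Σ) =
{ [2:] ×2,  [2:1] ×3 }


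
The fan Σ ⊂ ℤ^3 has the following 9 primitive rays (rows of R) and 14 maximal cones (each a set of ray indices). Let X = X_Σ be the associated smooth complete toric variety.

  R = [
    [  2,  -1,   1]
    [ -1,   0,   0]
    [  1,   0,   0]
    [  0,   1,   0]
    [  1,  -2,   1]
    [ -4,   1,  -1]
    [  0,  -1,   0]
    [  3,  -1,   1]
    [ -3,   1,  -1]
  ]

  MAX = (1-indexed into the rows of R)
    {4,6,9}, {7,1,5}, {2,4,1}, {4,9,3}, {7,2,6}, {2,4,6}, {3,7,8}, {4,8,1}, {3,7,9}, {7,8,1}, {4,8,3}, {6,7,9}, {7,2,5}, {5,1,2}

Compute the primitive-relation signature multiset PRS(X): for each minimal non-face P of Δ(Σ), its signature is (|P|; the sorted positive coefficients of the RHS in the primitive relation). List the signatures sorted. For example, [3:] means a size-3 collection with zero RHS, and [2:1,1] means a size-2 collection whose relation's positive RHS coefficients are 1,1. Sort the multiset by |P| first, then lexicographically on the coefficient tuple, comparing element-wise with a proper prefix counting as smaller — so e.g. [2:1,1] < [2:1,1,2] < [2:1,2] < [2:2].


Primitive collections (16):

  {2,3}:  v_{2} + v_{3} = 0  ⟹  sig = [2:]
  {4,7}:  v_{4} + v_{7} = 0  ⟹  sig = [2:]
  {8,9}:  v_{8} + v_{9} = 0  ⟹  sig = [2:]
  {1,3}:  v_{1} + v_{3} = v_{8}  ⟹  sig = [2:1]
  {1,9}:  v_{1} + v_{9} = v_{2}  ⟹  sig = [2:1]
  {2,8}:  v_{2} + v_{8} = v_{1}  ⟹  sig = [2:1]
  {2,9}:  v_{2} + v_{9} = v_{6}  ⟹  sig = [2:1]
  {3,6}:  v_{3} + v_{6} = v_{9}  ⟹  sig = [2:1]
  {6,8}:  v_{6} + v_{8} = v_{2}  ⟹  sig = [2:1]
  {3,5}:  v_{3} + v_{5} = v_{1} + v_{7}  ⟹  sig = [2:1,1]
  {4,5}:  v_{4} + v_{5} = v_{1} + v_{2}  ⟹  sig = [2:1,1]
  {5,8}:  v_{5} + v_{8} = 2·v_{1} + v_{7}  ⟹  sig = [2:1,2]
  {5,9}:  v_{5} + v_{9} = 2·v_{2} + v_{7}  ⟹  sig = [2:1,2]
  {5,6}:  v_{5} + v_{6} = 3·v_{2} + v_{7}  ⟹  sig = [2:1,3]
  {1,6}:  v_{1} + v_{6} = 2·v_{2}  ⟹  sig = [2:2]
  {1,2,7}:  v_{1} + v_{2} + v_{7} = v_{5}  ⟹  sig = [3:1]

Signatures (|P|; sorted positive RHS coefficients), sorted:
[[2:], [2:], [2:], [2:1], [2:1], [2:1], [2:1], [2:1], [2:1], [2:1,1], [2:1,1], [2:1,2], [2:1,2], [2:1,3], [2:2], [3:1]]


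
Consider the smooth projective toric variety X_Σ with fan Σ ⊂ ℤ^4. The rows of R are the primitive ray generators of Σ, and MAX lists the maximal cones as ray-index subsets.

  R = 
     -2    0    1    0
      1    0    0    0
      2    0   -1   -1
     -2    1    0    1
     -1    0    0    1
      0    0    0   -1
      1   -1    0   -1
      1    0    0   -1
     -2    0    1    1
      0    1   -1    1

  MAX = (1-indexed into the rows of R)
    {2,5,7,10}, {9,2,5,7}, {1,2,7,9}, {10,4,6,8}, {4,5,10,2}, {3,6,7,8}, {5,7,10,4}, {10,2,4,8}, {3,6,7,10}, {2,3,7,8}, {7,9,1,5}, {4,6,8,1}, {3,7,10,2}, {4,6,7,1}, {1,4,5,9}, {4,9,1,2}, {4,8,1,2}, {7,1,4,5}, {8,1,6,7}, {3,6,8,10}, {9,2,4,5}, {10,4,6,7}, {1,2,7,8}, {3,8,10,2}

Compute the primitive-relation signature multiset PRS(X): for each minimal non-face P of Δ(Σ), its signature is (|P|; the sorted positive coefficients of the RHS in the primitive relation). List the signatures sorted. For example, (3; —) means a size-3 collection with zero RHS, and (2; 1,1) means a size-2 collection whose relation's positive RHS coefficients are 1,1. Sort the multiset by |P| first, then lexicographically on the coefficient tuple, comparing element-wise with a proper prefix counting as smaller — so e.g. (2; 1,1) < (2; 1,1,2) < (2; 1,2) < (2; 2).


Minimal non-faces — 16 found among 10 rays, 24 max cones:

  P = {3,9}:  v_{3} + v_{9} = 0  ⇒ sig = (2; —)
  P = {5,8}:  v_{5} + v_{8} = 0  ⇒ sig = (2; —)
  P = {1,3}:  v_{1} + v_{3} = v_{6}  ⇒ sig = (2; 1)
  P = {1,10}:  v_{1} + v_{10} = v_{4}  ⇒ sig = (2; 1)
  P = {2,6}:  v_{2} + v_{6} = v_{8}  ⇒ sig = (2; 1)
  P = {6,9}:  v_{6} + v_{9} = v_{1}  ⇒ sig = (2; 1)
  P = {3,4}:  v_{3} + v_{4} = v_{6} + v_{10}  ⇒ sig = (2; 1,1)
  P = {3,5}:  v_{3} + v_{5} = v_{7} + v_{10}  ⇒ sig = (2; 1,1)
  P = {5,6}:  v_{5} + v_{6} = v_{4} + v_{7}  ⇒ sig = (2; 1,1)
  P = {8,9}:  v_{8} + v_{9} = v_{1} + v_{2}  ⇒ sig = (2; 1,1)
  P = {9,10}:  v_{9} + v_{10} = v_{2} + v_{4} + v_{5}  ⇒ sig = (2; 1,1,1)
  P = {2,4,7}:  v_{2} + v_{4} + v_{7} = 0  ⇒ sig = (3; —)
  P = {1,2,5}:  v_{1} + v_{2} + v_{5} = v_{9}  ⇒ sig = (3; 1)
  P = {4,7,8}:  v_{4} + v_{7} + v_{8} = v_{6}  ⇒ sig = (3; 1)
  P = {7,8,10}:  v_{7} + v_{8} + v_{10} = v_{3}  ⇒ sig = (3; 1)
  P = {4,7,9}:  v_{4} + v_{7} + v_{9} = v_{1} + v_{5}  ⇒ sig = (3; 1,1)

Hence PRS(X_Σ) =
    |P|=2: 11 collections, coeffs (), (), (1), (1), (1), (1), (1,1), (1,1), (1,1), (1,1), (1,1,1)
    |P|=3: 5 collections, coeffs (), (1), (1), (1), (1,1)


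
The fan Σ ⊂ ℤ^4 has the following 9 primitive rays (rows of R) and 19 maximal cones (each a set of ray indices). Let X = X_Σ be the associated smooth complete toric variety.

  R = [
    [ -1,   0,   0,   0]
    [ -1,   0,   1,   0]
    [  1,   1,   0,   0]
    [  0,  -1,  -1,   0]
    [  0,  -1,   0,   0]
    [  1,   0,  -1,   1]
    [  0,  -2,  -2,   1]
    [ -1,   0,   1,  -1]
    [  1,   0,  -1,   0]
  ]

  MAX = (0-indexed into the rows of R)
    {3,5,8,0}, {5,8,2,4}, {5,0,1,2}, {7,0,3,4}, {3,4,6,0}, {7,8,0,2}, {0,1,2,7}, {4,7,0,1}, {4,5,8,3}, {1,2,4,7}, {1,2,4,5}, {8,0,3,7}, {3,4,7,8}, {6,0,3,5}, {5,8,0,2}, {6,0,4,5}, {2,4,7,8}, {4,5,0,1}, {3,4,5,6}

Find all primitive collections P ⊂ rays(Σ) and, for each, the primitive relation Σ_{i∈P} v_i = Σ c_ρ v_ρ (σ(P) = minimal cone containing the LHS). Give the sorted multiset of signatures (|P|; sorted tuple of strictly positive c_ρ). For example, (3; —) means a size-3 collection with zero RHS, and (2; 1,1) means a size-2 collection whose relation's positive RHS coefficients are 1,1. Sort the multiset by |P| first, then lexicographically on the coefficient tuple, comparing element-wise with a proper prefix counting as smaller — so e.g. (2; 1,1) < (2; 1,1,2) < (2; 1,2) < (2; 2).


Primitive collections (11):

  • {1,8}:  v_{1} + v_{8} = 0  ⟹  sig = (2; —)
  • {5,7}:  v_{5} + v_{7} = 0  ⟹  sig = (2; —)
  • {2,3}:  v_{2} + v_{3} = v_{8}  ⟹  sig = (2; 1)
  • {1,3}:  v_{1} + v_{3} = v_{0} + v_{4}  ⟹  sig = (2; 1,1)
  • {2,6}:  v_{2} + v_{6} = v_{3} + v_{5}  ⟹  sig = (2; 1,1)
  • {6,7}:  v_{6} + v_{7} = v_{0} + v_{3} + v_{4}  ⟹  sig = (2; 1,1,1)
  • {6,8}:  v_{6} + v_{8} = 2·v_{3} + v_{5}  ⟹  sig = (2; 1,2)
  • {1,6}:  v_{1} + v_{6} = 2·v_{0} + 2·v_{4} + v_{5}  ⟹  sig = (2; 1,2,2)
  • {0,2,4}:  v_{0} + v_{2} + v_{4} = 0  ⟹  sig = (3; —)
  • {0,4,8}:  v_{0} + v_{4} + v_{8} = v_{3}  ⟹  sig = (3; 1)
  • {0,3,4,5}:  v_{0} + v_{3} + v_{4} + v_{5} = v_{6}  ⟹  sig = (4; 1)

Hence PRS(X_Σ) =
    |P|=2: 8 collections, coeffs (), (), (1), (1,1), (1,1), (1,1,1), (1,2), (1,2,2)
    |P|=3: 2 collections, coeffs (), (1)
    |P|=4: 1 collection, coeffs (1)
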